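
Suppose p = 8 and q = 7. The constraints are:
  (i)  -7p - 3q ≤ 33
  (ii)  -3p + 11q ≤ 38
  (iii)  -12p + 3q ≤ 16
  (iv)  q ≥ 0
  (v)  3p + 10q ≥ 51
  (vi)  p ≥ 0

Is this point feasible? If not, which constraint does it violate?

Constraint (ii): -3p + 11q = 53, which is not ≤ 38. All other constraints are satisfied.

not feasible — violates (ii)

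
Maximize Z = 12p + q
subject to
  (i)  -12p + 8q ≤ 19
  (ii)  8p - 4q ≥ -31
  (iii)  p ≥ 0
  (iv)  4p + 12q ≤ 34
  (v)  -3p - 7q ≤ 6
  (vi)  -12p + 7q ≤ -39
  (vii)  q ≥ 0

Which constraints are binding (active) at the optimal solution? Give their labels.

Extreme points and Z = 12p + q:
  (353/86, 63/43) → Z = 2181/43
  (17/2, 0) → Z = 102
  (13/4, 0) → Z = 39

The maximum is at (17/2, 0). Substituting into each constraint, equality holds for (iv) and (vii); the remaining constraints have slack.

(iv) and (vii)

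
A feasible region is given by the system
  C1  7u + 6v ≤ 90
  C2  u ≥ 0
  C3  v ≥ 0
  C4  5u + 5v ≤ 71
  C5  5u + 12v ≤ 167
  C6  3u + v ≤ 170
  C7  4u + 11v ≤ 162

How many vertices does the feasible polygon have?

Of the 21 pairwise boundary intersections, those satisfying every inequality are:
  (90/7, 0)
  (24/5, 47/5)
  (0, 0)
  (0, 167/12)
  (17/35, 96/7)

5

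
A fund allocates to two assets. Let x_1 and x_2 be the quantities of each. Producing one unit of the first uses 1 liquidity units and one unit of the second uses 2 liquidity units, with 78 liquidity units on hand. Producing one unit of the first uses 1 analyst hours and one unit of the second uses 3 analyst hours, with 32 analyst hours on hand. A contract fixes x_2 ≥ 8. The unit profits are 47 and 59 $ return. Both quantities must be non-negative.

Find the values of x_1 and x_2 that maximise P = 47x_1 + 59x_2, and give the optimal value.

x_1 = 8, x_2 = 8, maximum P = 848

Extreme points and P = 47x_1 + 59x_2:
  (0, 32/3) → P = 1888/3
  (0, 8) → P = 472
  (8, 8) → P = 848

The optimum lies where x_1 + 3x_2 = 32 and x_2 = 8.
Solving simultaneously gives x_1 = 8, x_2 = 8.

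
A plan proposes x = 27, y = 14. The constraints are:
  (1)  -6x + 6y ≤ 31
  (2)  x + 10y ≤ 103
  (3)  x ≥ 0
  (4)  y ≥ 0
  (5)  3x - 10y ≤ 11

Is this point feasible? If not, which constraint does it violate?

not feasible — violates (2)

Constraint (2): x + 10y = 167, which is not ≤ 103. All other constraints are satisfied.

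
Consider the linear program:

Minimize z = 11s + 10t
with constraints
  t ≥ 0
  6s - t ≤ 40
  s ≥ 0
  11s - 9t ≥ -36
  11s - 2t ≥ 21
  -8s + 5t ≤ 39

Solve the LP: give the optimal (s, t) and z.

Vertices and z = 11s + 10t:
  (20/3, 0) → z = 220/3
  (21/11, 0) → z = 21
  (396/43, 656/43) → z = 10916/43
  (261/77, 57/7) → z = 831/7

The binding constraints are t = 0 and 11s - 2t = 21.
Solving simultaneously gives s = 21/11, t = 0.

s = 21/11, t = 0, minimum z = 21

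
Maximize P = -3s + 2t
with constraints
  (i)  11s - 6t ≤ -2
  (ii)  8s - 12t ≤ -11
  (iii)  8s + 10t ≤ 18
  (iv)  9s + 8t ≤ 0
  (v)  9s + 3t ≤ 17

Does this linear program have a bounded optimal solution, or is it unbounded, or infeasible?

unbounded

From the feasible point (-22/43, 99/172), moving in the direction (-12, -8) keeps every constraint satisfied while P increases without bound.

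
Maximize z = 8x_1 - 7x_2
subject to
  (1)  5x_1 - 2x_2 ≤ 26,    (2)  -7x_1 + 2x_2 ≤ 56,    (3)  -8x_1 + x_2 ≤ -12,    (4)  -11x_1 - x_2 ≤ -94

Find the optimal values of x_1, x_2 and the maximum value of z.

Extreme points and z = 8x_1 - 7x_2:
  (214/27, 184/27) → z = 424/27
  (80/9, 532/9) → z = -1028/3
  (106/19, 620/19) → z = -3492/19
The feasible region is unbounded (it extends along (2, 7), (2, 5)), but z strictly decreases along every unbounded feasible direction, so there is no improving ray and the maximum is attained at a vertex.

At the optimal vertex, 5x_1 - 2x_2 = 26 and -11x_1 - x_2 = -94.
Solving simultaneously gives x_1 = 214/27, x_2 = 184/27.

x_1 = 214/27, x_2 = 184/27, maximum z = 424/27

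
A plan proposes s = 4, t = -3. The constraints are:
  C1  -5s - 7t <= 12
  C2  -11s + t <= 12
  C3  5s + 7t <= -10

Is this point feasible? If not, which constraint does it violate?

not feasible — violates C3

Constraint C3: 5s + 7t = -1, which is not ≤ -10. All other constraints are satisfied.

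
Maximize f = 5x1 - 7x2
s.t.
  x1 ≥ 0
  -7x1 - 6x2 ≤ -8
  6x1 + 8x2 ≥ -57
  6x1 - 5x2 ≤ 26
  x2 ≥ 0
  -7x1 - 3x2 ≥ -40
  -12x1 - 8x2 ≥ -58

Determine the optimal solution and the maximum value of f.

Extreme points and f = 5x1 - 7x2:
  (0, 4/3) → f = -28/3
  (0, 29/4) → f = -203/4
  (8/7, 0) → f = 40/7
  (13/3, 0) → f = 65/3
  (83/18, 1/3) → f = 373/18

The binding constraints are 6x1 - 5x2 = 26 and x2 = 0.
Solving simultaneously gives x1 = 13/3, x2 = 0.

x1 = 13/3, x2 = 0, maximum f = 65/3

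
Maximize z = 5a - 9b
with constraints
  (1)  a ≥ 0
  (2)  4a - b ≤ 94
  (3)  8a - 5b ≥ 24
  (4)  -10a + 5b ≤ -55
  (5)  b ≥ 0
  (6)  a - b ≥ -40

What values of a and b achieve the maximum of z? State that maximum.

The optimum lies where 4a - b = 94 and b = 0.
Solving simultaneously gives a = 47/2, b = 0.

a = 47/2, b = 0, maximum z = 235/2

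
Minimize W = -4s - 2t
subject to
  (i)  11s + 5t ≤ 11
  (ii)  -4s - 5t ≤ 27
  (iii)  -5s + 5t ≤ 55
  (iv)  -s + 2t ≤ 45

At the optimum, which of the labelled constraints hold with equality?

Corner points and W = -4s - 2t:
  (38/7, -341/35) → W = -78/35
  (-11/4, 33/4) → W = -11/2
  (-82/9, 17/9) → W = 98/3

The minimum is at (-11/4, 33/4). Substituting into each constraint, equality holds for (i) and (iii); the remaining constraints have slack.

(i) and (iii)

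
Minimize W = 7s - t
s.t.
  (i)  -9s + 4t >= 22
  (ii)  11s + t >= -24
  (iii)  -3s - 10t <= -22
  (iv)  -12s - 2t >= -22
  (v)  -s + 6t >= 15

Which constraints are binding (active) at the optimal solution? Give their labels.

(ii) and (iv)

Feasible corners and W = 7s - t:
  (-22/17, 44/17) → W = -198/17
  (2/3, 7) → W = -7/3
  (-262/107, 314/107) → W = -2148/107
  (-7, 53) → W = -102

The minimum is at (-7, 53). Substituting into each constraint, equality holds for (ii) and (iv); the remaining constraints have slack.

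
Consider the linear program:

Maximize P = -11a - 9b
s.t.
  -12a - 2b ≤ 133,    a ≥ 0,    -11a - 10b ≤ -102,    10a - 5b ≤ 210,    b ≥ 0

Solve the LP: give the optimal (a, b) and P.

a = 0, b = 51/5, maximum P = -459/5

The feasible region is unbounded (it extends along (0, 1), (1, 2)), but P strictly decreases along every unbounded feasible direction, so there is no improving ray and the maximum is attained at a vertex.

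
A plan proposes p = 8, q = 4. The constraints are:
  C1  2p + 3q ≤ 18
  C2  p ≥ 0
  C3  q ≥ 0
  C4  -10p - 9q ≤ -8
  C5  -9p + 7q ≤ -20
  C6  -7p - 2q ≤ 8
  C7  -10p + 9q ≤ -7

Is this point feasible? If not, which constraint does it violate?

not feasible — violates C1

Constraint C1: 2p + 3q = 28, which is not ≤ 18. All other constraints are satisfied.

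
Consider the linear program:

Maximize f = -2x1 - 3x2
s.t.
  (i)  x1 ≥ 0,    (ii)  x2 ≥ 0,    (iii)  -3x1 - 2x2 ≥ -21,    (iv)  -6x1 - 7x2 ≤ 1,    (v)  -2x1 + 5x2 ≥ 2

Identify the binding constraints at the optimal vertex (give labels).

Extreme points and f = -2x1 - 3x2:
  (0, 21/2) → f = -63/2
  (0, 2/5) → f = -6/5
  (101/19, 48/19) → f = -346/19

The maximum is at (0, 2/5). Substituting into each constraint, equality holds for (i) and (v); the remaining constraints have slack.

(i) and (v)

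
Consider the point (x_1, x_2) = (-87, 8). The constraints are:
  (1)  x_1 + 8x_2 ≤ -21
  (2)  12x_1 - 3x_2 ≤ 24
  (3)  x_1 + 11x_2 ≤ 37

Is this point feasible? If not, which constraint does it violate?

(1): -23 ≤ -21 ✓
(2): -1068 ≤ 24 ✓
(3): 1 ≤ 37 ✓

feasible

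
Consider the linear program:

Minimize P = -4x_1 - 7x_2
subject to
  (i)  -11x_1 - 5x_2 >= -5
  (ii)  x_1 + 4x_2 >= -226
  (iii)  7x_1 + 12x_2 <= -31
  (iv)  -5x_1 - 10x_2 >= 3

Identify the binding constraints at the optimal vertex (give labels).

Extreme points and P = -4x_1 - 7x_2:
  (1150/39, -2491/39) → P = 4279/13
  (215/97, -376/97) → P = 1772/97
  (-137/5, 67/5) → P = 79/5
The feasible region is unbounded (it extends along (-4, 1), (-2, 1)), but P strictly increases along every unbounded feasible direction, so there is no improving ray and the minimum is attained at a vertex.

The minimum is at (-137/5, 67/5). Substituting into each constraint, equality holds for (iii) and (iv); the remaining constraints have slack.

(iii) and (iv)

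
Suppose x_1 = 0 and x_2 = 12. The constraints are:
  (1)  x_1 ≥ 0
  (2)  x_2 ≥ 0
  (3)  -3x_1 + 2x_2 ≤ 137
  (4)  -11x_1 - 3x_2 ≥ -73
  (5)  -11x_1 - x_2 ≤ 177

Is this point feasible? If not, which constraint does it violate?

(1): 0 ≥ 0 ✓
(2): 12 ≥ 0 ✓
(3): 24 ≤ 137 ✓
(4): -36 ≥ -73 ✓
(5): -12 ≤ 177 ✓

feasible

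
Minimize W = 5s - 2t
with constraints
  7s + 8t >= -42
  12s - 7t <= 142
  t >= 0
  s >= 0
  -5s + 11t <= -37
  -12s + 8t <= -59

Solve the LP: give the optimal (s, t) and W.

Vertices and W = 5s - 2t:
  (71/6, 0) → W = 355/6
  (1303/97, 266/97) → W = 5983/97
  (37/5, 0) → W = 37

The binding constraints are t = 0 and -5s + 11t = -37.
Solving simultaneously gives s = 37/5, t = 0.

s = 37/5, t = 0, minimum W = 37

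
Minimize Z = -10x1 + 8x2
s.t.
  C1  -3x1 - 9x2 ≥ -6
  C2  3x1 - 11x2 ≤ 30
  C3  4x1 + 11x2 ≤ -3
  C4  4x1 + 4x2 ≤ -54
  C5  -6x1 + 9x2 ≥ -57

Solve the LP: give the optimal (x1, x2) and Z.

Corner points and Z = -10x1 + 8x2:
  (-31, 11) → Z = 398
  (-237/28, -141/28) → Z = 621/14
  (-291/14, 51/7) → Z = 1863/7
The feasible region is unbounded (it extends along (-3, 1), (-11, -3)), but Z strictly increases along every unbounded feasible direction, so there is no improving ray and the minimum is attained at a vertex.

x1 = -237/28, x2 = -141/28, minimum Z = 621/14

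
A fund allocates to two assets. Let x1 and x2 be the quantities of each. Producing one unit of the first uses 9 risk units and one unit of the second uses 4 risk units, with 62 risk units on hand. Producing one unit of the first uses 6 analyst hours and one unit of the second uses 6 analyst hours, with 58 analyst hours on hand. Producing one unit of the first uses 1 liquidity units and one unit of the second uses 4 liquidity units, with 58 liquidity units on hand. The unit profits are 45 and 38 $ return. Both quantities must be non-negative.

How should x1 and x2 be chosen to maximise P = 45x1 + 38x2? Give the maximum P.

x1 = 14/3, x2 = 5, maximum P = 400

Extreme points and P = 45x1 + 38x2:
  (0, 0) → P = 0
  (0, 29/3) → P = 1102/3
  (62/9, 0) → P = 310
  (14/3, 5) → P = 400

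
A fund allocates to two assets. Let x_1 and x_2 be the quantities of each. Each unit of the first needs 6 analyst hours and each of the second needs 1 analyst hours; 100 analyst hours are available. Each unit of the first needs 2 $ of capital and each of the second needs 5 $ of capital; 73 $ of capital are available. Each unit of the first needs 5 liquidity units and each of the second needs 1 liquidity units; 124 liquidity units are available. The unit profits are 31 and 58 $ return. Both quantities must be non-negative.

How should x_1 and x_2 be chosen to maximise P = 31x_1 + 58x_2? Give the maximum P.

The binding constraints are 6x_1 + x_2 = 100 and 2x_1 + 5x_2 = 73.
Solving simultaneously gives x_1 = 61/4, x_2 = 17/2.

x_1 = 61/4, x_2 = 17/2, maximum P = 3863/4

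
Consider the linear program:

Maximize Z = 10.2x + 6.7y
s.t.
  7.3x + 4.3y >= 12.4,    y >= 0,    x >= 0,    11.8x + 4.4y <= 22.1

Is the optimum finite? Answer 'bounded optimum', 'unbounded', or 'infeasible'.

bounded optimum

Feasible corners and Z = 10.2x + 6.7y:
  (124/73, 0) → Z = 6324/365
  (0, 124/43) → Z = 4154/215
  (221/118, 0) → Z = 11271/590
  (0, 221/44) → Z = 14807/440
The feasible region has finitely many vertices and no improving ray; the maximum is 14807/440 at (0, 221/44).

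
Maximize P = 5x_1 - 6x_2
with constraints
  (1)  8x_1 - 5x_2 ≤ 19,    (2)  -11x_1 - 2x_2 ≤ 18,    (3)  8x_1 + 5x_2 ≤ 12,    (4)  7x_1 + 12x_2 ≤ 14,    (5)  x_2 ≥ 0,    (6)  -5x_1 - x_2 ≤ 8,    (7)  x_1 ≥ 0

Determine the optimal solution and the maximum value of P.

Extreme points and P = 5x_1 - 6x_2:
  (74/61, 28/61) → P = 202/61
  (3/2, 0) → P = 15/2
  (0, 7/6) → P = -7
  (0, 0) → P = 0

At the optimal vertex, 8x_1 + 5x_2 = 12 and x_2 = 0.
Solving simultaneously gives x_1 = 3/2, x_2 = 0.

x_1 = 3/2, x_2 = 0, maximum P = 15/2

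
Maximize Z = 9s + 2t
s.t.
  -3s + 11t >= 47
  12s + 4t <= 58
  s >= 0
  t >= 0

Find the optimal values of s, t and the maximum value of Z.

s = 25/8, t = 41/8, maximum Z = 307/8

Vertices and Z = 9s + 2t:
  (25/8, 41/8) → Z = 307/8
  (0, 47/11) → Z = 94/11
  (0, 29/2) → Z = 29

The optimum lies where -3s + 11t = 47 and 12s + 4t = 58.
Solving simultaneously gives s = 25/8, t = 41/8.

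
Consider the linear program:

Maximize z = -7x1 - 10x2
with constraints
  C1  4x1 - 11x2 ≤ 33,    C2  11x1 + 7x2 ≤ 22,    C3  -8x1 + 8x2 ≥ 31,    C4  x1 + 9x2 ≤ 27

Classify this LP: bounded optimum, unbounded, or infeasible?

From the feasible point (-605/56, -97/14), moving in the direction (-9, 1) keeps every constraint satisfied while z increases without bound.

unbounded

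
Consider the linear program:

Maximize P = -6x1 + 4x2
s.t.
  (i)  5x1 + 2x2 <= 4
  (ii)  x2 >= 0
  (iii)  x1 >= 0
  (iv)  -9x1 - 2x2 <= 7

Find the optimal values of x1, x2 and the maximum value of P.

x1 = 0, x2 = 2, maximum P = 8

Feasible corners and P = -6x1 + 4x2:
  (4/5, 0) → P = -24/5
  (0, 2) → P = 8
  (0, 0) → P = 0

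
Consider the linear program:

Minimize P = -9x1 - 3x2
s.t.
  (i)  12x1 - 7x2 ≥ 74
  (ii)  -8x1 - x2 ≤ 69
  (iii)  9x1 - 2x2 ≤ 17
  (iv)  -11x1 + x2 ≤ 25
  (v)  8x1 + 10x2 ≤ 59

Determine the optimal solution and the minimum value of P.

x1 = -29/39, x2 = -154/13, minimum P = 549/13

Feasible corners and P = -9x1 - 3x2:
  (-29/39, -154/13) → P = 549/13
  (-249/65, -1114/65) → P = 5583/65
  (-121/25, -757/25) → P = 672/5
  (-94/19, -559/19) → P = 2523/19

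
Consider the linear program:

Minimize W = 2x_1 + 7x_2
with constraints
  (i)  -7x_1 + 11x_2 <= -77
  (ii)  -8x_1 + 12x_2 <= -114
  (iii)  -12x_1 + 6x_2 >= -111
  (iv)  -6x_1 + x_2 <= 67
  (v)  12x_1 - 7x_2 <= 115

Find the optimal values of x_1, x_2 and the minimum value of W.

The optimum lies where -6x_1 + x_2 = 67 and 12x_1 - 7x_2 = 115.
Solving simultaneously gives x_1 = -292/15, x_2 = -249/5.

x_1 = -292/15, x_2 = -249/5, minimum W = -5813/15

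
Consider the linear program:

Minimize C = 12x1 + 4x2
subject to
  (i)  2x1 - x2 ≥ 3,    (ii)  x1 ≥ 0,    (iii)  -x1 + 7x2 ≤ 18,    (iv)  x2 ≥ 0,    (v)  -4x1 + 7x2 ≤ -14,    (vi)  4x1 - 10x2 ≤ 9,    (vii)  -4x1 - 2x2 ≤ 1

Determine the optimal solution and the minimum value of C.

x1 = 77/12, x2 = 5/3, minimum C = 251/3

Feasible corners and C = 12x1 + 4x2:
  (32/3, 86/21) → C = 3032/21
  (27/2, 9/2) → C = 180
  (77/12, 5/3) → C = 251/3

The optimum lies where -4x1 + 7x2 = -14 and 4x1 - 10x2 = 9.
Solving simultaneously gives x1 = 77/12, x2 = 5/3.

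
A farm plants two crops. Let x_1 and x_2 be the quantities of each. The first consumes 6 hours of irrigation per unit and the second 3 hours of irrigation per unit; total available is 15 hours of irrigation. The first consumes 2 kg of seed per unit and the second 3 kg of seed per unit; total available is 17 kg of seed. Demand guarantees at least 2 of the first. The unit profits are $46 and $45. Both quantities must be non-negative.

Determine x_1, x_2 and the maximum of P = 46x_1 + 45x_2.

x_1 = 2, x_2 = 1, maximum P = 137

Feasible corners and P = 46x_1 + 45x_2:
  (5/2, 0) → P = 115
  (2, 0) → P = 92
  (2, 1) → P = 137

The binding constraints are 6x_1 + 3x_2 = 15 and x_1 = 2.
Solving simultaneously gives x_1 = 2, x_2 = 1.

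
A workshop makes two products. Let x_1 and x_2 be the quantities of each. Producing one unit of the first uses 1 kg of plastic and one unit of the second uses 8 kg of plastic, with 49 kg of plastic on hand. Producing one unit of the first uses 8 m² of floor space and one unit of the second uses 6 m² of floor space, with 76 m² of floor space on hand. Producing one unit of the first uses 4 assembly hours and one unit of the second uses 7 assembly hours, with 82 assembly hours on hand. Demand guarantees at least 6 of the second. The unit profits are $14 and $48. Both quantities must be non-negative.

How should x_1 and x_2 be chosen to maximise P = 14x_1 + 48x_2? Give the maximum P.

x_1 = 1, x_2 = 6, maximum P = 302

Feasible corners and P = 14x_1 + 48x_2:
  (0, 49/8) → P = 294
  (0, 6) → P = 288
  (1, 6) → P = 302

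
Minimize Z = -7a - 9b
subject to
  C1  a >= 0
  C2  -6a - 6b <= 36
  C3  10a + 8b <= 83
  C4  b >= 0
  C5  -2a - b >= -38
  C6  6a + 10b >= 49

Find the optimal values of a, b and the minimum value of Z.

a = 0, b = 83/8, minimum Z = -747/8

Feasible corners and Z = -7a - 9b:
  (0, 83/8) → Z = -747/8
  (0, 49/10) → Z = -441/10
  (83/10, 0) → Z = -581/10
  (49/6, 0) → Z = -343/6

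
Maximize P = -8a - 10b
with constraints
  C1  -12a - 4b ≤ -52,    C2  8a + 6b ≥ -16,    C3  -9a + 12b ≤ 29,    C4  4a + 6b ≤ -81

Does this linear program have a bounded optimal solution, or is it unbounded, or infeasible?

unbounded

From the feasible point (65/4, -73/3), moving in the direction (6, -8) keeps every constraint satisfied while P increases without bound.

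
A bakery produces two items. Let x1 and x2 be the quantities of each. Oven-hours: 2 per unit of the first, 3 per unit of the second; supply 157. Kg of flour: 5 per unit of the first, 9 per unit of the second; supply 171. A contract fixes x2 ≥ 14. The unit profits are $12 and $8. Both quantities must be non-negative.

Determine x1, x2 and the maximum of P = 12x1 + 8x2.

x1 = 9, x2 = 14, maximum P = 220

Corner points and P = 12x1 + 8x2:
  (0, 19) → P = 152
  (0, 14) → P = 112
  (9, 14) → P = 220

The binding constraints are 5x1 + 9x2 = 171 and x2 = 14.
Solving simultaneously gives x1 = 9, x2 = 14.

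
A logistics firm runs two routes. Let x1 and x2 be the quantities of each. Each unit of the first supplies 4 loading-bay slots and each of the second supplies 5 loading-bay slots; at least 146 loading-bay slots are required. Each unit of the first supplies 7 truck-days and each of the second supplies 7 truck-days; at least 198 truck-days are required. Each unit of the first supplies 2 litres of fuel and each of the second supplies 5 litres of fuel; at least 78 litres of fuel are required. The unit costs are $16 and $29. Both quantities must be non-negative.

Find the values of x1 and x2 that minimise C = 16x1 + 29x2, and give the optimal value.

The feasible region is unbounded (it extends along (0, 1), (1, 0)), but C strictly increases along every unbounded feasible direction, so there is no improving ray and the minimum is attained at a vertex.

x1 = 34, x2 = 2, minimum C = 602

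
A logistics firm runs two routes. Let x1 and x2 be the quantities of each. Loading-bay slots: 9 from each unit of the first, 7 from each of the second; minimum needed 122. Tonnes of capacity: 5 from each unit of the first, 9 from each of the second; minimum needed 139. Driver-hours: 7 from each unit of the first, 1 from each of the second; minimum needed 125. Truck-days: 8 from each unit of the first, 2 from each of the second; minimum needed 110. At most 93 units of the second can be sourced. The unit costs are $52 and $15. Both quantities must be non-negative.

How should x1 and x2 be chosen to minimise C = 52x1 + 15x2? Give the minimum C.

x1 = 17, x2 = 6, minimum C = 974

Feasible corners and C = 52x1 + 15x2:
  (139/5, 0) → C = 7228/5
  (17, 6) → C = 974
  (32/7, 93) → C = 11429/7
The feasible region is unbounded (it extends along (1, 0)), but C strictly increases along every unbounded feasible direction, so there is no improving ray and the minimum is attained at a vertex.

At the optimal vertex, 5x1 + 9x2 = 139 and 7x1 + x2 = 125.
Solving simultaneously gives x1 = 17, x2 = 6.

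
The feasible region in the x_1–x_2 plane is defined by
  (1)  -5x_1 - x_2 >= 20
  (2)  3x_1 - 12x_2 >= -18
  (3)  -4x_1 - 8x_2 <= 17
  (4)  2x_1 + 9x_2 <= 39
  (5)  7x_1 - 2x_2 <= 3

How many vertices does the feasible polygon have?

3

Pairwise boundary intersections that survive every other constraint:
  (-86/21, 10/21)
  (-143/36, -5/36)
  (-29/6, 7/24)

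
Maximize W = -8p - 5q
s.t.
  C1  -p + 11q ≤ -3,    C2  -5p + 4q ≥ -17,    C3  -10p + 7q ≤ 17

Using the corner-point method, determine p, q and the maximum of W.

p = -187/5, q = -51, maximum W = 2771/5

Corner points and W = -8p - 5q:
  (175/51, 2/51) → W = -470/17
  (-208/103, -47/103) → W = 1899/103
  (-187/5, -51) → W = 2771/5

The optimum lies where -5p + 4q = -17 and -10p + 7q = 17.
Solving simultaneously gives p = -187/5, q = -51.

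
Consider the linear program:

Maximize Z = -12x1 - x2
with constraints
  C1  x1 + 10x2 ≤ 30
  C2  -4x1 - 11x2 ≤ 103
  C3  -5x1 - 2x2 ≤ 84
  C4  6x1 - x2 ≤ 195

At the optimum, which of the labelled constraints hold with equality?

C1 and C3

Corner points and Z = -12x1 - x2:
  (-75/4, 39/8) → Z = 1761/8
  (1980/61, -15/61) → Z = -23745/61
  (-718/47, -179/47) → Z = 8795/47
  (1021/35, -699/35) → Z = -11553/35

The maximum is at (-75/4, 39/8). Substituting into each constraint, equality holds for C1 and C3; the remaining constraints have slack.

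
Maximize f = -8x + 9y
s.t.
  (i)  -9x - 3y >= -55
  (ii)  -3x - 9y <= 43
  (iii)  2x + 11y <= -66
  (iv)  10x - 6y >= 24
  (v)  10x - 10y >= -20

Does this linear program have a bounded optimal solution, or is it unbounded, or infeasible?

Extreme points and f = -8x + 9y:
  (26/3, -23/3) → f = -415/3
  (803/93, -704/93) → f = -12760/93
  (121/15, -112/15) → f = -1976/15
The feasible region has finitely many vertices and no improving ray; the maximum is -1976/15 at (121/15, -112/15).

bounded optimum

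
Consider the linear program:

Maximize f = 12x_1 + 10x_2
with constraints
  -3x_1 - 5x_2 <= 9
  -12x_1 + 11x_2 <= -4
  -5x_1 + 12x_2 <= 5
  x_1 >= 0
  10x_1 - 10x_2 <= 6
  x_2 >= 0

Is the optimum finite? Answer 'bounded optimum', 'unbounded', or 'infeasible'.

Corner points and f = 12x_1 + 10x_2:
  (103/89, 80/89) → f = 2036/89
  (1/3, 0) → f = 4
  (61/35, 8/7) → f = 1132/35
  (3/5, 0) → f = 36/5
The feasible region has finitely many vertices and no improving ray; the maximum is 1132/35 at (61/35, 8/7).

bounded optimum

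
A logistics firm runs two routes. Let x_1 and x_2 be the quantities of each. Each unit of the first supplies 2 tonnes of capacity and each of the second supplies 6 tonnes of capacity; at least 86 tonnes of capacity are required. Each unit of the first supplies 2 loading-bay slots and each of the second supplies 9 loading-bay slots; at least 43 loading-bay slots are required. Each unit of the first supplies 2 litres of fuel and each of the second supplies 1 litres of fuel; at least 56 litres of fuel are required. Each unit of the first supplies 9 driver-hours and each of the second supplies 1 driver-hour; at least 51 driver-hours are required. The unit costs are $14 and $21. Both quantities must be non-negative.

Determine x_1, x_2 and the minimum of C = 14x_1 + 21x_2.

Corner points and C = 14x_1 + 21x_2:
  (0, 56) → C = 1176
  (43, 0) → C = 602
  (25, 6) → C = 476
The feasible region is unbounded (it extends along (0, 1), (1, 0)), but C strictly increases along every unbounded feasible direction, so there is no improving ray and the minimum is attained at a vertex.

At the optimal vertex, 2x_1 + 6x_2 = 86 and 2x_1 + x_2 = 56.
Solving simultaneously gives x_1 = 25, x_2 = 6.

x_1 = 25, x_2 = 6, minimum C = 476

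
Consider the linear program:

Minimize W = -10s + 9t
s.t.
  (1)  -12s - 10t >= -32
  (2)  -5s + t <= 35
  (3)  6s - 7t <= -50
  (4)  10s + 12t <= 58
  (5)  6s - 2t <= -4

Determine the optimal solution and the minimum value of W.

s = -23/12, t = 11/2, minimum W = 206/3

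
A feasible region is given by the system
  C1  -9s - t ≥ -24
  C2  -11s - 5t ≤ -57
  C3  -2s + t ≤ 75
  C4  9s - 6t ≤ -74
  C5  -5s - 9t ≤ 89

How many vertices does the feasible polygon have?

4

Pairwise boundary intersections that survive every other constraint:
  (-51/11, 723/11)
  (10/9, 14)
  (-106/7, 313/7)
  (-28/111, 1327/111)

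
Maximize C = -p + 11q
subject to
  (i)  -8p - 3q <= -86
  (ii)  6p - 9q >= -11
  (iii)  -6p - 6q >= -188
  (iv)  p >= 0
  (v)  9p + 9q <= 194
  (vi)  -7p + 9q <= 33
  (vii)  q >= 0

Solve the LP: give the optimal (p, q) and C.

p = 61/5, q = 421/45, maximum C = 4082/45

Vertices and C = -p + 11q:
  (247/30, 302/45) → C = 5903/90
  (43/4, 0) → C = -43/4
  (61/5, 421/45) → C = 4082/45
  (194/9, 0) → C = -194/9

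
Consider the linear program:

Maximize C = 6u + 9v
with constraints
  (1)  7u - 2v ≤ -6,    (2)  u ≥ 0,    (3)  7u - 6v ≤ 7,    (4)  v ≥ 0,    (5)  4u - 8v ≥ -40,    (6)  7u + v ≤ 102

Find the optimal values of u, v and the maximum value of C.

u = 2/3, v = 16/3, maximum C = 52

Vertices and C = 6u + 9v:
  (0, 3) → C = 27
  (2/3, 16/3) → C = 52
  (0, 5) → C = 45

At the optimal vertex, 7u - 2v = -6 and 4u - 8v = -40.
Solving simultaneously gives u = 2/3, v = 16/3.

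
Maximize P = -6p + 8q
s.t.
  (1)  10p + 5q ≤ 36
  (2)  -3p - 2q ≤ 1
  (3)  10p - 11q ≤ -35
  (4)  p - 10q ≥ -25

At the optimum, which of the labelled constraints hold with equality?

Corner points and P = -6p + 8q:
  (-81/53, 95/53) → P = 1246/53
  (-15/8, 37/16) → P = 119/4
  (-75/89, 215/89) → P = 2170/89

The maximum is at (-15/8, 37/16). Substituting into each constraint, equality holds for (2) and (4); the remaining constraints have slack.

(2) and (4)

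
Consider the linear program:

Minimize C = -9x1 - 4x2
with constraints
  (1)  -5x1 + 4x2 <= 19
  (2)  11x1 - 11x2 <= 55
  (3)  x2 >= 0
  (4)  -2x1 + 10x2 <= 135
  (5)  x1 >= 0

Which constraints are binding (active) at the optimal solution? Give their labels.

(2) and (4)

Vertices and C = -9x1 - 4x2:
  (25/3, 91/6) → C = -407/3
  (0, 19/4) → C = -19
  (5, 0) → C = -45
  (185/8, 145/8) → C = -2245/8
  (0, 0) → C = 0

The minimum is at (185/8, 145/8). Substituting into each constraint, equality holds for (2) and (4); the remaining constraints have slack.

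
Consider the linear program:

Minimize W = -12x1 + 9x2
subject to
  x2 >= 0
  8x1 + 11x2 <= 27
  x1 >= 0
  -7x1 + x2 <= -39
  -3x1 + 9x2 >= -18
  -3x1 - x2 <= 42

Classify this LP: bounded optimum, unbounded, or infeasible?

infeasible

The boundaries x2 = 0 and 8x1 + 11x2 = 27 meet at (27/8, 0), but that point violates -7x1 + x2 ≤ -39. Every candidate vertex is excluded by some other constraint, so the feasible region is empty.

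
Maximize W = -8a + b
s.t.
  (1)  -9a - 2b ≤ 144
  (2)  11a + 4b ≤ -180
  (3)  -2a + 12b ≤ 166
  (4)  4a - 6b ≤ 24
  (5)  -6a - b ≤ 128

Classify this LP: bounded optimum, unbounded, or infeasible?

Extreme points and W = -8a + b:
  (-108/7, -18/7) → W = 846/7
  (-408/31, -396/31) → W = 2868/31
  (-12, -12) → W = 84
The feasible region has finitely many vertices and no improving ray; the maximum is 846/7 at (-108/7, -18/7).

bounded optimum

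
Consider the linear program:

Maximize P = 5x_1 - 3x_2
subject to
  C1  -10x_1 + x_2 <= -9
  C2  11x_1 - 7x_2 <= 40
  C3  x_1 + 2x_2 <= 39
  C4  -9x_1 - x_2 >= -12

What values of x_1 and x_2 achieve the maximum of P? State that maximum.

x_1 = 62/37, x_2 = -114/37, maximum P = 652/37

At the optimal vertex, 11x_1 - 7x_2 = 40 and -9x_1 - x_2 = -12.
Solving simultaneously gives x_1 = 62/37, x_2 = -114/37.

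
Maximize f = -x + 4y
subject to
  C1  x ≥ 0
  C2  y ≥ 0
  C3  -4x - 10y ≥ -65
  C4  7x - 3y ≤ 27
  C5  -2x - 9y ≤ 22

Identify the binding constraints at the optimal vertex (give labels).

Extreme points and f = -x + 4y:
  (0, 0) → f = 0
  (0, 13/2) → f = 26
  (27/7, 0) → f = -27/7
  (465/82, 347/82) → f = 923/82

The maximum is at (0, 13/2). Substituting into each constraint, equality holds for C1 and C3; the remaining constraints have slack.

C1 and C3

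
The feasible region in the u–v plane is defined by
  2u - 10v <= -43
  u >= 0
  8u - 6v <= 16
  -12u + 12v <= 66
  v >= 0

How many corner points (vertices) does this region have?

Intersecting each pair of boundary lines and keeping only the points that satisfy every inequality leaves:
  (0, 43/10)
  (209/34, 94/17)
  (0, 11/2)
  (49/2, 30)

4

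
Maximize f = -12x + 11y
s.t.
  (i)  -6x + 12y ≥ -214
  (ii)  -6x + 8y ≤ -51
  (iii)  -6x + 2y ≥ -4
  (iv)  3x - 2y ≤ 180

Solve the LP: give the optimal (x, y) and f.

x = -275/6, y = -163/4, maximum f = 407/4

Vertices and f = -12x + 11y:
  (-275/6, -163/4) → f = 407/4
  (-19/3, -21) → f = -155
  (-35/18, -47/6) → f = -377/6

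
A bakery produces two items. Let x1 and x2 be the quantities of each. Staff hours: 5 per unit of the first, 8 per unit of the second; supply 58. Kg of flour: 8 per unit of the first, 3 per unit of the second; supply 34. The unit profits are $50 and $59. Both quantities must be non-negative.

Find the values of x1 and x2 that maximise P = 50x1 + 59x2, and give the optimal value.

Feasible corners and P = 50x1 + 59x2:
  (0, 0) → P = 0
  (0, 29/4) → P = 1711/4
  (17/4, 0) → P = 425/2
  (2, 6) → P = 454

The binding constraints are 5x1 + 8x2 = 58 and 8x1 + 3x2 = 34.
Solving simultaneously gives x1 = 2, x2 = 6.

x1 = 2, x2 = 6, maximum P = 454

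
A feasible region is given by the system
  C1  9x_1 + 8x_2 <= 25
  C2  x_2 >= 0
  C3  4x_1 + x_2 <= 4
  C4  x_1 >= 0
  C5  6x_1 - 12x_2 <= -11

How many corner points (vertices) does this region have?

Of the 10 pairwise boundary intersections, those satisfying every inequality are:
  (7/23, 64/23)
  (0, 25/8)
  (37/54, 34/27)
  (0, 11/12)

4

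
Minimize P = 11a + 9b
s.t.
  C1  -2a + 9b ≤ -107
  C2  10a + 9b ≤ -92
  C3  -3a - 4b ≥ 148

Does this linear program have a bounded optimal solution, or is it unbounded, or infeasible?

unbounded

From the feasible point (-904/35, -617/35), moving in the direction (-9, -2) keeps every constraint satisfied while P decreases without bound.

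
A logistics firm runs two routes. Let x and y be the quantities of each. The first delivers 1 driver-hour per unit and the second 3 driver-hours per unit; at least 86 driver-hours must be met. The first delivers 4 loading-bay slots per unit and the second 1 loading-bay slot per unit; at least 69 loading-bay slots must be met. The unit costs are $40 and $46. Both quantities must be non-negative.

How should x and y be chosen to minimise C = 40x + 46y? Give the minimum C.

Corner points and C = 40x + 46y:
  (0, 69) → C = 3174
  (86, 0) → C = 3440
  (11, 25) → C = 1590
The feasible region is unbounded (it extends along (0, 1), (1, 0)), but C strictly increases along every unbounded feasible direction, so there is no improving ray and the minimum is attained at a vertex.

x = 11, y = 25, minimum C = 1590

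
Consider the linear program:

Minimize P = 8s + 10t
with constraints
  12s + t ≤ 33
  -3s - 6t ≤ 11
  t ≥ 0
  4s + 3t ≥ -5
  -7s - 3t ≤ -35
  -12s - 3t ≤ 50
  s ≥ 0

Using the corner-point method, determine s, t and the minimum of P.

Feasible corners and P = 8s + 10t:
  (64/29, 189/29) → P = 2402/29
  (0, 33) → P = 330
  (0, 35/3) → P = 350/3

At the optimal vertex, 12s + t = 33 and -7s - 3t = -35.
Solving simultaneously gives s = 64/29, t = 189/29.

s = 64/29, t = 189/29, minimum P = 2402/29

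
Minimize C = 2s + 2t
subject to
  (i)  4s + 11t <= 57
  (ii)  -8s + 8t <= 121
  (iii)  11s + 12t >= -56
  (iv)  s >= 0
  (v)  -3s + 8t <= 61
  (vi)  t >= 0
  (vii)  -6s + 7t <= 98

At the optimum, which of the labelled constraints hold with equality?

(iv) and (vi)

Feasible corners and C = 2s + 2t:
  (0, 57/11) → C = 114/11
  (57/4, 0) → C = 57/2
  (0, 0) → C = 0

The minimum is at (0, 0). Substituting into each constraint, equality holds for (iv) and (vi); the remaining constraints have slack.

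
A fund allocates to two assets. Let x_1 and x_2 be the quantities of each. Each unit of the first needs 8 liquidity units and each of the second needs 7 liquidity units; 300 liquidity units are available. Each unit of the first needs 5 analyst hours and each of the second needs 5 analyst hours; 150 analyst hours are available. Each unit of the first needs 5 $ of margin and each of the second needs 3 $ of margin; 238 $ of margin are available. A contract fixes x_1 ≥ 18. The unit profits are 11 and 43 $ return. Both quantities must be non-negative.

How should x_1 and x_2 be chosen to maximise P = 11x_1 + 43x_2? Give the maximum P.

x_1 = 18, x_2 = 12, maximum P = 714

Extreme points and P = 11x_1 + 43x_2:
  (30, 0) → P = 330
  (18, 0) → P = 198
  (18, 12) → P = 714

The optimum lies where 5x_1 + 5x_2 = 150 and x_1 = 18.
Solving simultaneously gives x_1 = 18, x_2 = 12.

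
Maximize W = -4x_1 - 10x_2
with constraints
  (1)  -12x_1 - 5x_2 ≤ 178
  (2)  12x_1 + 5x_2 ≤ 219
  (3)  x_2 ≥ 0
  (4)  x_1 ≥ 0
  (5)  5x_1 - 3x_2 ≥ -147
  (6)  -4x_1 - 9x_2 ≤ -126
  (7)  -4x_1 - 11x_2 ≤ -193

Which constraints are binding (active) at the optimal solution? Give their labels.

Extreme points and W = -4x_1 - 10x_2:
  (0, 219/5) → W = -438
  (361/28, 90/7) → W = -1261/7
  (0, 193/11) → W = -1930/11

The maximum is at (0, 193/11). Substituting into each constraint, equality holds for (4) and (7); the remaining constraints have slack.

(4) and (7)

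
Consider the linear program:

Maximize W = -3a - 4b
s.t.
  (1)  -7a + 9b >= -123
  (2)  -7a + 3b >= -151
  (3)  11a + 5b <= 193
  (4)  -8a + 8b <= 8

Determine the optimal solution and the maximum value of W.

Feasible corners and W = -3a - 4b:
  (1176/67, -1/67) → W = -3524/67
  (-66, -65) → W = 458
  (47/4, 51/4) → W = -345/4

The optimum lies where -7a + 9b = -123 and -8a + 8b = 8.
Solving simultaneously gives a = -66, b = -65.

a = -66, b = -65, maximum W = 458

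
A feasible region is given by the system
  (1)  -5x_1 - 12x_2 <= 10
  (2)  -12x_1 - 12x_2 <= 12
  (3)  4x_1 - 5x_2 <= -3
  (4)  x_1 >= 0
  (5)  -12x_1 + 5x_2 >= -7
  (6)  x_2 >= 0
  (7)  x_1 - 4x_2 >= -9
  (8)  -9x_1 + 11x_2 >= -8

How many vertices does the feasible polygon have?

The feasible vertices (each the meet of two boundaries and inside every other half-plane) are:
  (0, 3/5)
  (5/4, 8/5)
  (0, 9/4)
  (73/43, 115/43)

4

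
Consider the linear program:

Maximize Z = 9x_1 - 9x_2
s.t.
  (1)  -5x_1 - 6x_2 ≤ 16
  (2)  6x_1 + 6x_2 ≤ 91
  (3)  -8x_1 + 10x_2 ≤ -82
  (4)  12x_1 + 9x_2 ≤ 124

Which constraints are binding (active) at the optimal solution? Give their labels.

Extreme points and Z = 9x_1 - 9x_2:
  (166/49, -269/49) → Z = 3915/49
  (296/9, -812/27) → Z = 1700/3
  (989/96, 1/24) → Z = 2955/32

The maximum is at (296/9, -812/27). Substituting into each constraint, equality holds for (1) and (4); the remaining constraints have slack.

(1) and (4)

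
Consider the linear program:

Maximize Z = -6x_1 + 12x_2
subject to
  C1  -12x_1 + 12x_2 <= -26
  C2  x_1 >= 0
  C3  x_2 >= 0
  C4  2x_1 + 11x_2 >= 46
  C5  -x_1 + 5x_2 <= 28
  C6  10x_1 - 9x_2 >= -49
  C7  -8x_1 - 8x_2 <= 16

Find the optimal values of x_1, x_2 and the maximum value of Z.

The feasible region is unbounded (it extends along (5, 1), (1, 0)), but Z strictly decreases along every unbounded feasible direction, so there is no improving ray and the maximum is attained at a vertex.

The optimum lies where -12x_1 + 12x_2 = -26 and -x_1 + 5x_2 = 28.
Solving simultaneously gives x_1 = 233/24, x_2 = 181/24.

x_1 = 233/24, x_2 = 181/24, maximum Z = 129/4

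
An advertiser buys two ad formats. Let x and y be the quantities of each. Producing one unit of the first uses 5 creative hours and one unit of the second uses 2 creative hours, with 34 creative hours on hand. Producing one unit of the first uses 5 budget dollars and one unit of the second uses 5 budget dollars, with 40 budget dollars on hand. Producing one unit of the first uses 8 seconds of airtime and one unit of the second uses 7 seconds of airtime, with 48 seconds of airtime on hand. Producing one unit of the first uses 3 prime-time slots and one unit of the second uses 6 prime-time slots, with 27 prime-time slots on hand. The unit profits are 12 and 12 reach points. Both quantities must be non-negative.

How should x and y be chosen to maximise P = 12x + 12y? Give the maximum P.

x = 11/3, y = 8/3, maximum P = 76

Corner points and P = 12x + 12y:
  (0, 0) → P = 0
  (0, 9/2) → P = 54
  (6, 0) → P = 72
  (11/3, 8/3) → P = 76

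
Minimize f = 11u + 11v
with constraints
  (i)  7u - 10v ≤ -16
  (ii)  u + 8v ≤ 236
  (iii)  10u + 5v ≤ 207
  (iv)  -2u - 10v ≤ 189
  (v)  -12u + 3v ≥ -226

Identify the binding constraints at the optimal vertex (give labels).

Feasible corners and f = 11u + 11v:
  (398/27, 1609/135) → f = 39589/135
  (-205/9, -1291/90) → f = -36751/90
  (476/75, 2153/75) → f = 28919/75
  (-1936/3, 661/6) → f = -35321/6

The minimum is at (-1936/3, 661/6). Substituting into each constraint, equality holds for (ii) and (iv); the remaining constraints have slack.

(ii) and (iv)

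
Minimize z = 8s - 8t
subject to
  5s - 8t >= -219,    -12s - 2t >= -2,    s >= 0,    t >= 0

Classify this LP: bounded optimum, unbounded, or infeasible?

Extreme points and z = 8s - 8t:
  (0, 1) → z = -8
  (1/6, 0) → z = 4/3
  (0, 0) → z = 0
The feasible region has finitely many vertices and no improving ray; the minimum is -8 at (0, 1).

bounded optimum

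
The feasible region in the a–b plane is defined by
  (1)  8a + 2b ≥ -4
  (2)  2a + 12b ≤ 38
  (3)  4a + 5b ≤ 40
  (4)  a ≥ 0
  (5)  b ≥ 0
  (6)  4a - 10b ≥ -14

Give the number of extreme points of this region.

Pairwise boundary intersections that survive every other constraint:
  (145/19, 36/19)
  (53/17, 45/17)
  (10, 0)
  (0, 0)
  (0, 7/5)

5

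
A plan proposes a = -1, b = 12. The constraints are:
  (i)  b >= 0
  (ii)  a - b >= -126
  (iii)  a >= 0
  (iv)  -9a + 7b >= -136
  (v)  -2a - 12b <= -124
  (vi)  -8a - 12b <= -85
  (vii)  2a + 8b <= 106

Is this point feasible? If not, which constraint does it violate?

not feasible — violates (iii)

Constraint (iii): a = -1, which is not ≥ 0. All other constraints are satisfied.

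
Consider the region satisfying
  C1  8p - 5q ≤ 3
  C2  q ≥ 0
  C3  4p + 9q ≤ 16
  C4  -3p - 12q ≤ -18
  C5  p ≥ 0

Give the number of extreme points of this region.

4

The feasible vertices (each the meet of two boundaries and inside every other half-plane) are:
  (107/92, 29/23)
  (42/37, 45/37)
  (0, 16/9)
  (0, 3/2)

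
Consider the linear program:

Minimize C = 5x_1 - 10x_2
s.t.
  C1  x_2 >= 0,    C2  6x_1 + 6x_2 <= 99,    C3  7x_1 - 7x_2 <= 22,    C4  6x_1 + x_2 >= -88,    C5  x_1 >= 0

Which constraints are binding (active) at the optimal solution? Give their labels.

Feasible corners and C = 5x_1 - 10x_2:
  (22/7, 0) → C = 110/7
  (0, 0) → C = 0
  (275/28, 187/28) → C = -495/28
  (0, 33/2) → C = -165

The minimum is at (0, 33/2). Substituting into each constraint, equality holds for C2 and C5; the remaining constraints have slack.

C2 and C5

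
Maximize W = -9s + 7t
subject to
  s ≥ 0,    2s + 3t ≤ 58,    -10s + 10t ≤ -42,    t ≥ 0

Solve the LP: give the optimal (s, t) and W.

The optimum lies where -10s + 10t = -42 and t = 0.
Solving simultaneously gives s = 21/5, t = 0.

s = 21/5, t = 0, maximum W = -189/5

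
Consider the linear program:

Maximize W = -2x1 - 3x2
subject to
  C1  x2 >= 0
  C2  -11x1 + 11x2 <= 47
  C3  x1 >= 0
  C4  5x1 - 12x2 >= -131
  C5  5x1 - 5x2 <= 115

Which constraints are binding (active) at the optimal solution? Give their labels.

C1 and C3

Feasible corners and W = -2x1 - 3x2:
  (0, 0) → W = 0
  (23, 0) → W = -46
  (0, 47/11) → W = -141/11
  (877/77, 1206/77) → W = -5372/77
  (407/7, 246/7) → W = -1552/7

The maximum is at (0, 0). Substituting into each constraint, equality holds for C1 and C3; the remaining constraints have slack.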